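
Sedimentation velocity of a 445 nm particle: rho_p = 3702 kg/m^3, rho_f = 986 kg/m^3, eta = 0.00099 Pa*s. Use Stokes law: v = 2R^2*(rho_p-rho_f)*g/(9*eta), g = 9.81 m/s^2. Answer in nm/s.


Radius R = 445/2 nm = 2.225e-07 m
Density difference = 3702 - 986 = 2716 kg/m^3
v = 2 * R^2 * (rho_p - rho_f) * g / (9 * eta)
v = 2 * (2.225e-07)^2 * 2716 * 9.81 / (9 * 0.00099)
v = 2.96081e-07 m/s = 296.0814 nm/s

296.0814


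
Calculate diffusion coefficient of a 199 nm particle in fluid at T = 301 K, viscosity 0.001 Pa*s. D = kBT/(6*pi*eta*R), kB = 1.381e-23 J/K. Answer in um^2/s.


Radius R = 199/2 = 99.5 nm = 9.95e-08 m
D = kB*T / (6*pi*eta*R)
D = 1.381e-23 * 301 / (6 * pi * 0.001 * 9.95e-08)
D = 2.21634e-12 m^2/s = 2.216 um^2/s

2.216


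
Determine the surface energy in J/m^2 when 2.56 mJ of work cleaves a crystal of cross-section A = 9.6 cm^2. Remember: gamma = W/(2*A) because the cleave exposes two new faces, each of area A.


Convert: A = 9.6 cm^2 = 0.00096 m^2, W = 2.56 mJ = 0.00256 J
Cleaving exposes two faces of area A, so total new surface = 2*A and gamma = W / (2*A)
gamma = 0.00256 / (2 * 0.00096)
gamma = 1.333 J/m^2

1.333


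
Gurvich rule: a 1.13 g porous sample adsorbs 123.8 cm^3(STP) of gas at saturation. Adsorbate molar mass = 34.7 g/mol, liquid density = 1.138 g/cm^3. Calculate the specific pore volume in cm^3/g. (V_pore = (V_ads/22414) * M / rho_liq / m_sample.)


Moles adsorbed n = V_ads / 22414 = 123.8 / 22414 = 5.523334e-03 mol
Liquid volume V_liq = n * M / rho_liq = 5.523334e-03 * 34.7 / 1.138 = 0.16842 cm^3
Specific pore volume V_pore = V_liq / m_sample = 0.16842 / 1.13
V_pore = 0.149 cm^3/g

0.149


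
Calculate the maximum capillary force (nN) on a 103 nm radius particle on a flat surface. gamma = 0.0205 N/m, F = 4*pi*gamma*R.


Convert radius: R = 103 nm = 1.03e-07 m
F = 4 * pi * gamma * R
F = 4 * pi * 0.0205 * 1.03e-07
F = 2.65339e-08 N = 26.5339 nN

26.5339


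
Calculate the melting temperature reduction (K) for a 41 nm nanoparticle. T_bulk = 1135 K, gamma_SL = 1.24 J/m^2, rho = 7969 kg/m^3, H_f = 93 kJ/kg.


Radius R = 41/2 = 20.5 nm = 2.05e-08 m
Convert H_f = 93 kJ/kg = 93000 J/kg
dT = 2 * gamma_SL * T_bulk / (rho * H_f * R)
dT = 2 * 1.24 * 1135 / (7969 * 93000 * 2.05e-08)
dT = 185.3 K

185.3


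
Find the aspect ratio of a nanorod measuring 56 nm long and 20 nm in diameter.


Aspect ratio AR = length / diameter
AR = 56 / 20
AR = 2.8

2.8


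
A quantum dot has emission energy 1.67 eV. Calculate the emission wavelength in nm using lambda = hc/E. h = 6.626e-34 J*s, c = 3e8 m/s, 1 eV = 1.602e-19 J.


Convert energy: E = 1.67 eV = 1.67 * 1.602e-19 = 2.67534e-19 J
lambda = h*c / E = 6.626e-34 * 3e8 / 2.67534e-19
lambda = 7.43008e-07 m = 743.0 nm

743.0


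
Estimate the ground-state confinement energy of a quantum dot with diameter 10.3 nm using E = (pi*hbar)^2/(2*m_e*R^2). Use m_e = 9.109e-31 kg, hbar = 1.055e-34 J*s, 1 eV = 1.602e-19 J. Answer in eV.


Radius R = 10.3/2 = 5.15 nm = 5.15e-09 m
E = (pi * 1.055e-34)^2 / (2 * 9.109e-31 * (5.15e-09)^2)
E(J) = 2.27347e-21
E = E(J) / 1.602e-19 = 0.0142 eV

0.0142


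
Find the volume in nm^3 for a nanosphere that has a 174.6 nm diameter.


Radius r = 174.6/2 = 87.3 nm
Volume V = (4/3) * pi * r^3
V = (4/3) * pi * (87.3)^3
V = 2786963.88 nm^3

2786963.88


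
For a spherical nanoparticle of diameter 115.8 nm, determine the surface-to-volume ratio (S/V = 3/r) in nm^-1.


Radius r = 115.8/2 = 57.9 nm
S/V = 3 / r = 3 / 57.9
S/V = 0.0518 nm^-1

0.0518


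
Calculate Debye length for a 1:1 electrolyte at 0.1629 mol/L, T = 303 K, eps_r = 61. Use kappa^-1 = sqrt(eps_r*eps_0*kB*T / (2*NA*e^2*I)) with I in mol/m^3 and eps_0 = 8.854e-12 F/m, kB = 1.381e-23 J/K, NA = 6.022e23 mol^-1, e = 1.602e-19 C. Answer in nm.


Ionic strength I = 0.1629 * 1^2 * 1000 = 162.9 mol/m^3
kappa^-1 = sqrt(61 * 8.854e-12 * 1.381e-23 * 303 / (2 * 6.022e23 * (1.602e-19)^2 * 162.9))
kappa^-1 = 0.67 nm

0.67


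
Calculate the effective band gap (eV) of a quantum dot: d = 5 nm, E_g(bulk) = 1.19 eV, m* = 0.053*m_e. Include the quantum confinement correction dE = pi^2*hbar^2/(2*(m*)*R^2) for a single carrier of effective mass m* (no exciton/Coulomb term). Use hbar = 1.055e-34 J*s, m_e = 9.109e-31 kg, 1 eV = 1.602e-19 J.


Radius R = 5/2 nm = 2.5e-09 m
Confinement energy dE = pi^2 * hbar^2 / (2 * m_eff * m_e * R^2)
dE = pi^2 * (1.055e-34)^2 / (2 * 0.053 * 9.109e-31 * (2.5e-09)^2) J, divided by 1.602e-19 J/eV
dE = 1.1363 eV
Total band gap = E_g(bulk) + dE = 1.19 + 1.1363 = 2.3263 eV

2.3263


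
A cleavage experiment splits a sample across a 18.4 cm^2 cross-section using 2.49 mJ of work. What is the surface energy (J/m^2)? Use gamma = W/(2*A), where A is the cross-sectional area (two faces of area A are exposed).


Convert: A = 18.4 cm^2 = 0.00184 m^2, W = 2.49 mJ = 0.00249 J
Cleaving exposes two faces of area A, so total new surface = 2*A and gamma = W / (2*A)
gamma = 0.00249 / (2 * 0.00184)
gamma = 0.677 J/m^2

0.677


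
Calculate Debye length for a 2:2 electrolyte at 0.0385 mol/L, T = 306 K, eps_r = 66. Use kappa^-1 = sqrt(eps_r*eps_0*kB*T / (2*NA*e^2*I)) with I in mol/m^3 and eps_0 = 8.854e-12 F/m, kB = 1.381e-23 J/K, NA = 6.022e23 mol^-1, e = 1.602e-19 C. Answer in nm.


Ionic strength I = 0.0385 * 2^2 * 1000 = 154 mol/m^3
kappa^-1 = sqrt(66 * 8.854e-12 * 1.381e-23 * 306 / (2 * 6.022e23 * (1.602e-19)^2 * 154))
kappa^-1 = 0.72 nm

0.72


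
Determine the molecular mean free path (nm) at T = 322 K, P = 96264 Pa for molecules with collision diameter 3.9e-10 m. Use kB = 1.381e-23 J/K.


Mean free path: lambda = kB*T / (sqrt(2) * pi * d^2 * P)
lambda = 1.381e-23 * 322 / (sqrt(2) * pi * (3.9e-10)^2 * 96264)
lambda = 6.83583e-08 m
lambda = 68.36 nm

68.36


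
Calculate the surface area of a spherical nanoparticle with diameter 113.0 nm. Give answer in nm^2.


Radius r = 113.0/2 = 56.5 nm
Surface area SA = 4 * pi * r^2
SA = 4 * pi * (56.5)^2
SA = 40115.0 nm^2

40115.0


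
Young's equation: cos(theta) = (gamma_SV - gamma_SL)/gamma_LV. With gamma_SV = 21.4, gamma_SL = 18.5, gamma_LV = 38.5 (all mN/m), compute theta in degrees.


cos(theta) = (gamma_SV - gamma_SL) / gamma_LV
cos(theta) = (21.4 - 18.5) / 38.5
cos(theta) = 0.075325
theta = arccos(0.075325) = 85.68 degrees

85.68


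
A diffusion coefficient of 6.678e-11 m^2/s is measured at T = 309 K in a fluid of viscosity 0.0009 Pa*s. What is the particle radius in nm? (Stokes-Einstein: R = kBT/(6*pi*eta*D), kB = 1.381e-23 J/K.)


Stokes-Einstein: R = kB*T / (6*pi*eta*D)
R = 1.381e-23 * 309 / (6 * pi * 0.0009 * 6.678e-11)
R = 3.76671e-09 m = 3.77 nm

3.77


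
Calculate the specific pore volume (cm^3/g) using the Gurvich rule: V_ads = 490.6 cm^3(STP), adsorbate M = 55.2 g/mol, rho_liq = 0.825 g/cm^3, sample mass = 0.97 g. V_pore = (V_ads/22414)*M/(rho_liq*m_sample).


Moles adsorbed n = V_ads / 22414 = 490.6 / 22414 = 2.188811e-02 mol
Liquid volume V_liq = n * M / rho_liq = 2.188811e-02 * 55.2 / 0.825 = 1.46451 cm^3
Specific pore volume V_pore = V_liq / m_sample = 1.46451 / 0.97
V_pore = 1.5098 cm^3/g

1.5098


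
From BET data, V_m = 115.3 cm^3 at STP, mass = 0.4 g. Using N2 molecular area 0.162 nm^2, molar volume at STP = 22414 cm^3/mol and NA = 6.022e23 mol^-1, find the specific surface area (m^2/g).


Number of moles in monolayer = V_m / 22414 = 115.3 / 22414 = 0.00514411
Number of molecules = moles * NA = 0.00514411 * 6.022e23
SA = molecules * sigma / mass
SA = (115.3 / 22414) * 6.022e23 * 0.162e-18 / 0.4
SA = 1254.6 m^2/g

1254.6


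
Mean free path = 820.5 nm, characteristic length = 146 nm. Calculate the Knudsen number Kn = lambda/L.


Knudsen number Kn = lambda / L
Kn = 820.5 / 146
Kn = 5.6199

5.6199


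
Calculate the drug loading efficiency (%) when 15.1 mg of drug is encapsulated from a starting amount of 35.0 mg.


Drug loading efficiency = (drug loaded / drug initial) * 100
DLE = 15.1 / 35.0 * 100
DLE = 0.4314 * 100
DLE = 43.14%

43.14


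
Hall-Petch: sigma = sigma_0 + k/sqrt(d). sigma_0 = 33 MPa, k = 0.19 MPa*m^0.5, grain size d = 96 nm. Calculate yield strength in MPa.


d = 96 nm = 9.6e-08 m
sqrt(d) = 0.0003098387
Hall-Petch contribution = k / sqrt(d) = 0.19 / 0.0003098387 = 613.2 MPa
sigma = sigma_0 + k/sqrt(d) = 33 + 613.2 = 646.2 MPa

646.2


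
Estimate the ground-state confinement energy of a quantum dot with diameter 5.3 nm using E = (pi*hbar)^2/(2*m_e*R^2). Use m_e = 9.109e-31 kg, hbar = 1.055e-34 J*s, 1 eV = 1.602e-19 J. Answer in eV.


Radius R = 5.3/2 = 2.65 nm = 2.65e-09 m
E = (pi * 1.055e-34)^2 / (2 * 9.109e-31 * (2.65e-09)^2)
E(J) = 8.58642e-21
E = E(J) / 1.602e-19 = 0.0536 eV

0.0536


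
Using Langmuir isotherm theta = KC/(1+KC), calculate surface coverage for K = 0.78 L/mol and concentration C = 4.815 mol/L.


Langmuir isotherm: theta = K*C / (1 + K*C)
K*C = 0.78 * 4.815 = 3.7557
theta = 3.7557 / (1 + 3.7557) = 3.7557 / 4.7557
theta = 0.7897

0.7897


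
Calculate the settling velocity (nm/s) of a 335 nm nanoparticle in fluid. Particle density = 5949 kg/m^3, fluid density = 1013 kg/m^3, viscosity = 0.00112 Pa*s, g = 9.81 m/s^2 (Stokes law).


Radius R = 335/2 nm = 1.675e-07 m
Density difference = 5949 - 1013 = 4936 kg/m^3
v = 2 * R^2 * (rho_p - rho_f) * g / (9 * eta)
v = 2 * (1.675e-07)^2 * 4936 * 9.81 / (9 * 0.00112)
v = 2.69552e-07 m/s = 269.5524 nm/s

269.5524


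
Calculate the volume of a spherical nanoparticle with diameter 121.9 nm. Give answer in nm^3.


Radius r = 121.9/2 = 60.95 nm
Volume V = (4/3) * pi * r^3
V = (4/3) * pi * (60.95)^3
V = 948439.73 nm^3

948439.73


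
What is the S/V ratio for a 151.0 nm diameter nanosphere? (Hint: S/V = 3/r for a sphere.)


Radius r = 151.0/2 = 75.5 nm
S/V = 3 / r = 3 / 75.5
S/V = 0.0397 nm^-1

0.0397


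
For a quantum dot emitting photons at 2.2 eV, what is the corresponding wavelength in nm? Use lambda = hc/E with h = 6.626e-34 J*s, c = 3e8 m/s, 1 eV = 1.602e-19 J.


Convert energy: E = 2.2 eV = 2.2 * 1.602e-19 = 3.5244e-19 J
lambda = h*c / E = 6.626e-34 * 3e8 / 3.5244e-19
lambda = 5.64011e-07 m = 564.0 nm

564.0


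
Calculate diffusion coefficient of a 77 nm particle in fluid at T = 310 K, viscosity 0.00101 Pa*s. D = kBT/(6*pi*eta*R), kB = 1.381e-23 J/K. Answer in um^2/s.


Radius R = 77/2 = 38.5 nm = 3.85e-08 m
D = kB*T / (6*pi*eta*R)
D = 1.381e-23 * 310 / (6 * pi * 0.00101 * 3.85e-08)
D = 5.8408e-12 m^2/s = 5.841 um^2/s

5.841


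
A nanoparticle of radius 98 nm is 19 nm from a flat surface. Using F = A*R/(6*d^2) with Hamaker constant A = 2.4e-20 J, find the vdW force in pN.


Convert to SI: R = 98 nm = 9.8e-08 m, d = 19 nm = 1.9e-08 m
F = A * R / (6 * d^2)
F = 2.4e-20 * 9.8e-08 / (6 * (1.9e-08)^2)
F = 1.08587e-12 N = 1.086 pN

1.086


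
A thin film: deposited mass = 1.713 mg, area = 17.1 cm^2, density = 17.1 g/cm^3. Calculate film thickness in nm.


Convert: m = 1.713 mg = 1.7130e-06 kg, A = 17.1 cm^2 = 1.7100e-03 m^2, rho = 17.1 g/cm^3 = 17100 kg/m^3
t = m / (A * rho)
t = 1.7130e-06 / (1.7100e-03 * 17100)
t = 5.8582e-08 m = 58.6 nm

58.6


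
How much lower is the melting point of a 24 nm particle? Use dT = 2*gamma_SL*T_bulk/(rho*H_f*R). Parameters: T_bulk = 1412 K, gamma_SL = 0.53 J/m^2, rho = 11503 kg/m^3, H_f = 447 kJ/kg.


Radius R = 24/2 = 12 nm = 1.2e-08 m
Convert H_f = 447 kJ/kg = 447000 J/kg
dT = 2 * gamma_SL * T_bulk / (rho * H_f * R)
dT = 2 * 0.53 * 1412 / (11503 * 447000 * 1.2e-08)
dT = 24.3 K

24.3


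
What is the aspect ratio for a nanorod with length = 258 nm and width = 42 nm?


Aspect ratio AR = length / diameter
AR = 258 / 42
AR = 6.14

6.14


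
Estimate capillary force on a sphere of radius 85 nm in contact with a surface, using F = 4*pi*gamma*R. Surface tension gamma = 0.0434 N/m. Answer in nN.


Convert radius: R = 85 nm = 8.5e-08 m
F = 4 * pi * gamma * R
F = 4 * pi * 0.0434 * 8.5e-08
F = 4.63573e-08 N = 46.3573 nN

46.3573


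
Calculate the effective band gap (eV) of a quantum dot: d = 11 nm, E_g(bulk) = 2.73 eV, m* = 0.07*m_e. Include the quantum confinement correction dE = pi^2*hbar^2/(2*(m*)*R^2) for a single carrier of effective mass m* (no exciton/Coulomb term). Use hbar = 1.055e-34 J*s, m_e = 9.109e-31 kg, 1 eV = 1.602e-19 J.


Radius R = 11/2 nm = 5.5e-09 m
Confinement energy dE = pi^2 * hbar^2 / (2 * m_eff * m_e * R^2)
dE = pi^2 * (1.055e-34)^2 / (2 * 0.07 * 9.109e-31 * (5.5e-09)^2) J, divided by 1.602e-19 J/eV
dE = 0.1778 eV
Total band gap = E_g(bulk) + dE = 2.73 + 0.1778 = 2.9078 eV

2.9078


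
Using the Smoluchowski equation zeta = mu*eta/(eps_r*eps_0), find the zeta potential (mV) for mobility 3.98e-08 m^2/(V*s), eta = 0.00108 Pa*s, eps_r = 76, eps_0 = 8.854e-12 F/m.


Smoluchowski equation: zeta = mu * eta / (eps_r * eps_0)
zeta = 3.98e-08 * 0.00108 / (76 * 8.854e-12)
zeta = 0.063878 V = 63.88 mV

63.88


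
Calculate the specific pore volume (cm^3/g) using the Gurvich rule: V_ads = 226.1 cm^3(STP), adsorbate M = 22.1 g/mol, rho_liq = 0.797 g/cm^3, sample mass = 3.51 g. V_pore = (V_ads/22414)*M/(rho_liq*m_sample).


Moles adsorbed n = V_ads / 22414 = 226.1 / 22414 = 1.008745e-02 mol
Liquid volume V_liq = n * M / rho_liq = 1.008745e-02 * 22.1 / 0.797 = 0.27971 cm^3
Specific pore volume V_pore = V_liq / m_sample = 0.27971 / 3.51
V_pore = 0.0797 cm^3/g

0.0797


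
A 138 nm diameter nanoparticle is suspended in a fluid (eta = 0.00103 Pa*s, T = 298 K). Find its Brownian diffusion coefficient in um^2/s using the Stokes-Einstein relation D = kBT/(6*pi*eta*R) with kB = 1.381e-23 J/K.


Radius R = 138/2 = 69 nm = 6.9e-08 m
D = kB*T / (6*pi*eta*R)
D = 1.381e-23 * 298 / (6 * pi * 0.00103 * 6.9e-08)
D = 3.07201e-12 m^2/s = 3.072 um^2/s

3.072


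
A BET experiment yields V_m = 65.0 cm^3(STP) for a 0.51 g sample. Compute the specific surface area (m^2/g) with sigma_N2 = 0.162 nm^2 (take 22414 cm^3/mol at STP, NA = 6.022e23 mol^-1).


Number of moles in monolayer = V_m / 22414 = 65.0 / 22414 = 0.00289997
Number of molecules = moles * NA = 0.00289997 * 6.022e23
SA = molecules * sigma / mass
SA = (65.0 / 22414) * 6.022e23 * 0.162e-18 / 0.51
SA = 554.7 m^2/g

554.7


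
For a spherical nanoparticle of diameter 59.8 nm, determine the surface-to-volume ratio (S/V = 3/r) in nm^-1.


Radius r = 59.8/2 = 29.9 nm
S/V = 3 / r = 3 / 29.9
S/V = 0.1003 nm^-1

0.1003


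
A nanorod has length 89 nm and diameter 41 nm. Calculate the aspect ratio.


Aspect ratio AR = length / diameter
AR = 89 / 41
AR = 2.17

2.17


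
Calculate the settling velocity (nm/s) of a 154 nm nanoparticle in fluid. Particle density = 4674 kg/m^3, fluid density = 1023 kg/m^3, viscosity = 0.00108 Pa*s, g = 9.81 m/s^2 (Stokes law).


Radius R = 154/2 nm = 7.7e-08 m
Density difference = 4674 - 1023 = 3651 kg/m^3
v = 2 * R^2 * (rho_p - rho_f) * g / (9 * eta)
v = 2 * (7.7e-08)^2 * 3651 * 9.81 / (9 * 0.00108)
v = 4.36944e-08 m/s = 43.6944 nm/s

43.6944


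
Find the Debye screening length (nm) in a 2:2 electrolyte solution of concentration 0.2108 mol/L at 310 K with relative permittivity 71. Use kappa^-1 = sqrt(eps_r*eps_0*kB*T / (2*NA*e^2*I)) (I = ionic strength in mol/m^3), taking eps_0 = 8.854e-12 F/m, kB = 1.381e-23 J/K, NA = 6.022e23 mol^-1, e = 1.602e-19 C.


Ionic strength I = 0.2108 * 2^2 * 1000 = 843.2 mol/m^3
kappa^-1 = sqrt(71 * 8.854e-12 * 1.381e-23 * 310 / (2 * 6.022e23 * (1.602e-19)^2 * 843.2))
kappa^-1 = 0.321 nm

0.321


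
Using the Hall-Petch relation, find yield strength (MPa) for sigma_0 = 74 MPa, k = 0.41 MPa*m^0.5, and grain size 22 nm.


d = 22 nm = 2.2e-08 m
sqrt(d) = 0.000148324
Hall-Petch contribution = k / sqrt(d) = 0.41 / 0.000148324 = 2764.2 MPa
sigma = sigma_0 + k/sqrt(d) = 74 + 2764.2 = 2838.2 MPa

2838.2


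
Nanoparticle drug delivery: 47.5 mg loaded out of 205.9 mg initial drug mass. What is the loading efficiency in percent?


Drug loading efficiency = (drug loaded / drug initial) * 100
DLE = 47.5 / 205.9 * 100
DLE = 0.2307 * 100
DLE = 23.07%

23.07


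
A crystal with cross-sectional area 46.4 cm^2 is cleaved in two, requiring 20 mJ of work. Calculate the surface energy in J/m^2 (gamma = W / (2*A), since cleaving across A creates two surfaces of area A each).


Convert: A = 46.4 cm^2 = 0.00464 m^2, W = 20 mJ = 0.02 J
Cleaving exposes two faces of area A, so total new surface = 2*A and gamma = W / (2*A)
gamma = 0.02 / (2 * 0.00464)
gamma = 2.155 J/m^2

2.155


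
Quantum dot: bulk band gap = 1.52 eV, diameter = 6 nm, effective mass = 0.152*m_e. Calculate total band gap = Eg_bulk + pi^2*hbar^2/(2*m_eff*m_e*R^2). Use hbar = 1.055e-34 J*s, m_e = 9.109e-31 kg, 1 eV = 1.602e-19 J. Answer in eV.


Radius R = 6/2 nm = 3e-09 m
Confinement energy dE = pi^2 * hbar^2 / (2 * m_eff * m_e * R^2)
dE = pi^2 * (1.055e-34)^2 / (2 * 0.152 * 9.109e-31 * (3e-09)^2) J, divided by 1.602e-19 J/eV
dE = 0.2751 eV
Total band gap = E_g(bulk) + dE = 1.52 + 0.2751 = 1.7951 eV

1.7951


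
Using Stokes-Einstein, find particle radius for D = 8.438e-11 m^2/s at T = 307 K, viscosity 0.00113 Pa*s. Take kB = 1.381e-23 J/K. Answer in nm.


Stokes-Einstein: R = kB*T / (6*pi*eta*D)
R = 1.381e-23 * 307 / (6 * pi * 0.00113 * 8.438e-11)
R = 2.35892e-09 m = 2.36 nm

2.36


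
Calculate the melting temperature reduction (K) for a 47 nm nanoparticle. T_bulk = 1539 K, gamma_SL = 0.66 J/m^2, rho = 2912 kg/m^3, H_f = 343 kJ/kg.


Radius R = 47/2 = 23.5 nm = 2.35e-08 m
Convert H_f = 343 kJ/kg = 343000 J/kg
dT = 2 * gamma_SL * T_bulk / (rho * H_f * R)
dT = 2 * 0.66 * 1539 / (2912 * 343000 * 2.35e-08)
dT = 86.5 K

86.5


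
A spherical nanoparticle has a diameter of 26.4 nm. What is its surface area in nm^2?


Radius r = 26.4/2 = 13.2 nm
Surface area SA = 4 * pi * r^2
SA = 4 * pi * (13.2)^2
SA = 2189.56 nm^2

2189.56


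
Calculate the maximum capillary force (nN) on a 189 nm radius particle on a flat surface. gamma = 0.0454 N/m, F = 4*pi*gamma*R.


Convert radius: R = 189 nm = 1.89e-07 m
F = 4 * pi * gamma * R
F = 4 * pi * 0.0454 * 1.89e-07
F = 1.07827e-07 N = 107.827 nN

107.827


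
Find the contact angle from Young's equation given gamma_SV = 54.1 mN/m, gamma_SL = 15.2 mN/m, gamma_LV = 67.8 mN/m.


cos(theta) = (gamma_SV - gamma_SL) / gamma_LV
cos(theta) = (54.1 - 15.2) / 67.8
cos(theta) = 0.573746
theta = arccos(0.573746) = 54.99 degrees

54.99


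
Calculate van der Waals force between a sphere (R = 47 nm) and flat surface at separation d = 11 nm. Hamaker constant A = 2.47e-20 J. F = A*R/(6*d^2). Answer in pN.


Convert to SI: R = 47 nm = 4.7e-08 m, d = 11 nm = 1.1e-08 m
F = A * R / (6 * d^2)
F = 2.47e-20 * 4.7e-08 / (6 * (1.1e-08)^2)
F = 1.59904e-12 N = 1.599 pN

1.599


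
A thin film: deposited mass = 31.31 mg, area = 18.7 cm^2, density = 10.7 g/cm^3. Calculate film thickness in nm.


Convert: m = 31.31 mg = 3.1310e-05 kg, A = 18.7 cm^2 = 1.8700e-03 m^2, rho = 10.7 g/cm^3 = 10700 kg/m^3
t = m / (A * rho)
t = 3.1310e-05 / (1.8700e-03 * 10700)
t = 1.5648e-06 m = 1564.8 nm

1564.8


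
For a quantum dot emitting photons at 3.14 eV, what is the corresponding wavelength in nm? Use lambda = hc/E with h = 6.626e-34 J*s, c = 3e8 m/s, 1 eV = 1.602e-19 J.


Convert energy: E = 3.14 eV = 3.14 * 1.602e-19 = 5.03028e-19 J
lambda = h*c / E = 6.626e-34 * 3e8 / 5.03028e-19
lambda = 3.95167e-07 m = 395.2 nm

395.2


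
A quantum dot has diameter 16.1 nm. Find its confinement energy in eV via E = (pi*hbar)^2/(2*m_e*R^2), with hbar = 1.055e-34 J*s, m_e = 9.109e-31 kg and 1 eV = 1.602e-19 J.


Radius R = 16.1/2 = 8.05 nm = 8.05e-09 m
E = (pi * 1.055e-34)^2 / (2 * 9.109e-31 * (8.05e-09)^2)
E(J) = 9.30491e-22
E = E(J) / 1.602e-19 = 0.0058 eV

0.0058


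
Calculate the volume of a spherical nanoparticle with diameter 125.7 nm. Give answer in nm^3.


Radius r = 125.7/2 = 62.85 nm
Volume V = (4/3) * pi * r^3
V = (4/3) * pi * (62.85)^3
V = 1039930.83 nm^3

1039930.83


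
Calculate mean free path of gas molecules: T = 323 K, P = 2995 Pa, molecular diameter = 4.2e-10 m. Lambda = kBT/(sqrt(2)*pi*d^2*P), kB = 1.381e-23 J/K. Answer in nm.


Mean free path: lambda = kB*T / (sqrt(2) * pi * d^2 * P)
lambda = 1.381e-23 * 323 / (sqrt(2) * pi * (4.2e-10)^2 * 2995)
lambda = 1.90036e-06 m
lambda = 1900.36 nm

1900.36


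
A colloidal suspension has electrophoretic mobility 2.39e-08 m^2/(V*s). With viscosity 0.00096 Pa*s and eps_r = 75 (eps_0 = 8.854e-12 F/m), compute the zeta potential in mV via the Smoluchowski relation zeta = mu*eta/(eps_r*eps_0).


Smoluchowski equation: zeta = mu * eta / (eps_r * eps_0)
zeta = 2.39e-08 * 0.00096 / (75 * 8.854e-12)
zeta = 0.034552 V = 34.55 mV

34.55


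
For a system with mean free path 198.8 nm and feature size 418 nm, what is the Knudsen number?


Knudsen number Kn = lambda / L
Kn = 198.8 / 418
Kn = 0.4756

0.4756


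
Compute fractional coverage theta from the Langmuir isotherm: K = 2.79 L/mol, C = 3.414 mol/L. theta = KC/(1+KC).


Langmuir isotherm: theta = K*C / (1 + K*C)
K*C = 2.79 * 3.414 = 9.52506
theta = 9.52506 / (1 + 9.52506) = 9.52506 / 10.52506
theta = 0.905

0.905


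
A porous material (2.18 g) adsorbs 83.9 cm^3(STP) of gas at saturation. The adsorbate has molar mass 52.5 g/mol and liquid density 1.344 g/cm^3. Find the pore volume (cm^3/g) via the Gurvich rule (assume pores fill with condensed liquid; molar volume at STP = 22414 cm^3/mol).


Moles adsorbed n = V_ads / 22414 = 83.9 / 22414 = 3.743196e-03 mol
Liquid volume V_liq = n * M / rho_liq = 3.743196e-03 * 52.5 / 1.344 = 0.14622 cm^3
Specific pore volume V_pore = V_liq / m_sample = 0.14622 / 2.18
V_pore = 0.0671 cm^3/g

0.0671


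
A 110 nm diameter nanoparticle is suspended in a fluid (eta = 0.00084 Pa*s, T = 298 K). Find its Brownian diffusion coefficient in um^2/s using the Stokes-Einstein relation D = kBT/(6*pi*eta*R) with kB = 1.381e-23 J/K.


Radius R = 110/2 = 55 nm = 5.5e-08 m
D = kB*T / (6*pi*eta*R)
D = 1.381e-23 * 298 / (6 * pi * 0.00084 * 5.5e-08)
D = 4.72571e-12 m^2/s = 4.726 um^2/s

4.726


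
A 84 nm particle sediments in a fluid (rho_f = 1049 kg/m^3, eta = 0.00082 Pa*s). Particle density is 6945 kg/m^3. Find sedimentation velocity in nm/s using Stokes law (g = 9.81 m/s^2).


Radius R = 84/2 nm = 4.2e-08 m
Density difference = 6945 - 1049 = 5896 kg/m^3
v = 2 * R^2 * (rho_p - rho_f) * g / (9 * eta)
v = 2 * (4.2e-08)^2 * 5896 * 9.81 / (9 * 0.00082)
v = 2.76502e-08 m/s = 27.6502 nm/s

27.6502


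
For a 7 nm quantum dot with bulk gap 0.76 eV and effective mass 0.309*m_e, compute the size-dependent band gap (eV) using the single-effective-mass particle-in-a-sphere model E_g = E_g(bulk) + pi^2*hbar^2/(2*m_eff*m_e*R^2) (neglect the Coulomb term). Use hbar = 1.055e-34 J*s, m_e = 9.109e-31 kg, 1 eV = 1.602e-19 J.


Radius R = 7/2 nm = 3.5e-09 m
Confinement energy dE = pi^2 * hbar^2 / (2 * m_eff * m_e * R^2)
dE = pi^2 * (1.055e-34)^2 / (2 * 0.309 * 9.109e-31 * (3.5e-09)^2) J, divided by 1.602e-19 J/eV
dE = 0.0994 eV
Total band gap = E_g(bulk) + dE = 0.76 + 0.0994 = 0.8594 eV

0.8594


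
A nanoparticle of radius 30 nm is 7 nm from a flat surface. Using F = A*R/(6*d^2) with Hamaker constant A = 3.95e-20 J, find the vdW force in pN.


Convert to SI: R = 30 nm = 3e-08 m, d = 7 nm = 7e-09 m
F = A * R / (6 * d^2)
F = 3.95e-20 * 3e-08 / (6 * (7e-09)^2)
F = 4.03061e-12 N = 4.031 pN

4.031


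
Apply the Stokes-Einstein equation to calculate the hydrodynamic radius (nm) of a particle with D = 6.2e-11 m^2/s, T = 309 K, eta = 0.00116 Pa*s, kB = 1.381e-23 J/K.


Stokes-Einstein: R = kB*T / (6*pi*eta*D)
R = 1.381e-23 * 309 / (6 * pi * 0.00116 * 6.2e-11)
R = 3.14776e-09 m = 3.15 nm

3.15


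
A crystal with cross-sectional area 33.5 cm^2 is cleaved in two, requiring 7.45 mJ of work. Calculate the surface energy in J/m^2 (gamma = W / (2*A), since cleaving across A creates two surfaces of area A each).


Convert: A = 33.5 cm^2 = 0.00335 m^2, W = 7.45 mJ = 0.00745 J
Cleaving exposes two faces of area A, so total new surface = 2*A and gamma = W / (2*A)
gamma = 0.00745 / (2 * 0.00335)
gamma = 1.112 J/m^2

1.112


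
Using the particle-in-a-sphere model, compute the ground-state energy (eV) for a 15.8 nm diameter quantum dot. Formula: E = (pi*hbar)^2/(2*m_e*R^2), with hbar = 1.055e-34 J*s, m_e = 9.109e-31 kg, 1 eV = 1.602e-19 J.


Radius R = 15.8/2 = 7.9 nm = 7.9e-09 m
E = (pi * 1.055e-34)^2 / (2 * 9.109e-31 * (7.9e-09)^2)
E(J) = 9.66162e-22
E = E(J) / 1.602e-19 = 0.006 eV

0.006


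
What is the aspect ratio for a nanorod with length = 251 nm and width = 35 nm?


Aspect ratio AR = length / diameter
AR = 251 / 35
AR = 7.17

7.17


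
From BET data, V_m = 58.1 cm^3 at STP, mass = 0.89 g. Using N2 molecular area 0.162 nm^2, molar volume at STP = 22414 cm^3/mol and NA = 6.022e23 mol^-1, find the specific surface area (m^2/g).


Number of moles in monolayer = V_m / 22414 = 58.1 / 22414 = 0.00259213
Number of molecules = moles * NA = 0.00259213 * 6.022e23
SA = molecules * sigma / mass
SA = (58.1 / 22414) * 6.022e23 * 0.162e-18 / 0.89
SA = 284.1 m^2/g

284.1


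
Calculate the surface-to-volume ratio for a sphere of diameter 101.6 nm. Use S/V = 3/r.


Radius r = 101.6/2 = 50.8 nm
S/V = 3 / r = 3 / 50.8
S/V = 0.0591 nm^-1

0.0591


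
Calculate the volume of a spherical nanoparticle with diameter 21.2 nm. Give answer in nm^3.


Radius r = 21.2/2 = 10.6 nm
Volume V = (4/3) * pi * r^3
V = (4/3) * pi * (10.6)^3
V = 4988.92 nm^3

4988.92


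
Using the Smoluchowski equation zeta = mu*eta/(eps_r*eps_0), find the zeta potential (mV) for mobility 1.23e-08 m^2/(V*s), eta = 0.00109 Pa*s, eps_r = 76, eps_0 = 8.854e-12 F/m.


Smoluchowski equation: zeta = mu * eta / (eps_r * eps_0)
zeta = 1.23e-08 * 0.00109 / (76 * 8.854e-12)
zeta = 0.019924 V = 19.92 mV

19.92


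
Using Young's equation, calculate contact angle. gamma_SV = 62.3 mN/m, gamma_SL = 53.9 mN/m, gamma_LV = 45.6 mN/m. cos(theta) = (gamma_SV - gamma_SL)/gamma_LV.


cos(theta) = (gamma_SV - gamma_SL) / gamma_LV
cos(theta) = (62.3 - 53.9) / 45.6
cos(theta) = 0.184211
theta = arccos(0.184211) = 79.38 degrees

79.38


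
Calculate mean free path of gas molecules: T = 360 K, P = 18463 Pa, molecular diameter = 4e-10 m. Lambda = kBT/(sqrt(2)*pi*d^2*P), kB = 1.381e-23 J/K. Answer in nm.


Mean free path: lambda = kB*T / (sqrt(2) * pi * d^2 * P)
lambda = 1.381e-23 * 360 / (sqrt(2) * pi * (4e-10)^2 * 18463)
lambda = 3.78799e-07 m
lambda = 378.8 nm

378.8


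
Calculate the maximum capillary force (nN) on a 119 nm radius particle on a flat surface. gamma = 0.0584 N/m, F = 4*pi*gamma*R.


Convert radius: R = 119 nm = 1.19e-07 m
F = 4 * pi * gamma * R
F = 4 * pi * 0.0584 * 1.19e-07
F = 8.73312e-08 N = 87.3312 nN

87.3312


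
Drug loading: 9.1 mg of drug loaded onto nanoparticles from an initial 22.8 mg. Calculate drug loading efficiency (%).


Drug loading efficiency = (drug loaded / drug initial) * 100
DLE = 9.1 / 22.8 * 100
DLE = 0.3991 * 100
DLE = 39.91%

39.91


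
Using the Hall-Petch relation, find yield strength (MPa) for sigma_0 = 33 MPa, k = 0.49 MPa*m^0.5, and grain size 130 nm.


d = 130 nm = 1.3e-07 m
sqrt(d) = 0.0003605551
Hall-Petch contribution = k / sqrt(d) = 0.49 / 0.0003605551 = 1359.0 MPa
sigma = sigma_0 + k/sqrt(d) = 33 + 1359.0 = 1392.0 MPa

1392.0


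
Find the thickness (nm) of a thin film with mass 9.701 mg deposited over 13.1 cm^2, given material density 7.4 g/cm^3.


Convert: m = 9.701 mg = 9.7010e-06 kg, A = 13.1 cm^2 = 1.3100e-03 m^2, rho = 7.4 g/cm^3 = 7400 kg/m^3
t = m / (A * rho)
t = 9.7010e-06 / (1.3100e-03 * 7400)
t = 1.0007e-06 m = 1000.7 nm

1000.7


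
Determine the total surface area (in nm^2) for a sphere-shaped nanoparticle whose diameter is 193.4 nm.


Radius r = 193.4/2 = 96.7 nm
Surface area SA = 4 * pi * r^2
SA = 4 * pi * (96.7)^2
SA = 117506.75 nm^2

117506.75


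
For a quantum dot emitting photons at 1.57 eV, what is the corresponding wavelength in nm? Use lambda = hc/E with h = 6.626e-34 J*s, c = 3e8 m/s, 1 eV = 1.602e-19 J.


Convert energy: E = 1.57 eV = 1.57 * 1.602e-19 = 2.51514e-19 J
lambda = h*c / E = 6.626e-34 * 3e8 / 2.51514e-19
lambda = 7.90334e-07 m = 790.3 nm

790.3


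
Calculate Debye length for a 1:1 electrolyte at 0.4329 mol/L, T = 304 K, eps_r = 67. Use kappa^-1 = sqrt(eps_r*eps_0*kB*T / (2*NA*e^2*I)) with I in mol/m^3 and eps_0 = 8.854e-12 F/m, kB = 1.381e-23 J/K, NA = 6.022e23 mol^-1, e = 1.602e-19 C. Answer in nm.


Ionic strength I = 0.4329 * 1^2 * 1000 = 432.9 mol/m^3
kappa^-1 = sqrt(67 * 8.854e-12 * 1.381e-23 * 304 / (2 * 6.022e23 * (1.602e-19)^2 * 432.9))
kappa^-1 = 0.431 nm

0.431


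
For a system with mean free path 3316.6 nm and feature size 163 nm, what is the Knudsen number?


Knudsen number Kn = lambda / L
Kn = 3316.6 / 163
Kn = 20.3472

20.3472


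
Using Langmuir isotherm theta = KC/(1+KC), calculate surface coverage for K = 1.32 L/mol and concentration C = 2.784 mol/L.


Langmuir isotherm: theta = K*C / (1 + K*C)
K*C = 1.32 * 2.784 = 3.67488
theta = 3.67488 / (1 + 3.67488) = 3.67488 / 4.67488
theta = 0.7861

0.7861


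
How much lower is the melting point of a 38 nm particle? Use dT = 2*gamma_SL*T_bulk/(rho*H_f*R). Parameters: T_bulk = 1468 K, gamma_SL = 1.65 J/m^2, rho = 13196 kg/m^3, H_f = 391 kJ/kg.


Radius R = 38/2 = 19 nm = 1.9e-08 m
Convert H_f = 391 kJ/kg = 391000 J/kg
dT = 2 * gamma_SL * T_bulk / (rho * H_f * R)
dT = 2 * 1.65 * 1468 / (13196 * 391000 * 1.9e-08)
dT = 49.4 K

49.4


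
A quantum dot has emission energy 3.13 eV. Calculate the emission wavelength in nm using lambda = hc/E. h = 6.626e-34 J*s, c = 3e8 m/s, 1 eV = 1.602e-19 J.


Convert energy: E = 3.13 eV = 3.13 * 1.602e-19 = 5.01426e-19 J
lambda = h*c / E = 6.626e-34 * 3e8 / 5.01426e-19
lambda = 3.96429e-07 m = 396.4 nm

396.4


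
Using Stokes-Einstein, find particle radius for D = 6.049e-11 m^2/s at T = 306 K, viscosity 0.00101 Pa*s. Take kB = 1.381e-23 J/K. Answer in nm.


Stokes-Einstein: R = kB*T / (6*pi*eta*D)
R = 1.381e-23 * 306 / (6 * pi * 0.00101 * 6.049e-11)
R = 3.66952e-09 m = 3.67 nm

3.67


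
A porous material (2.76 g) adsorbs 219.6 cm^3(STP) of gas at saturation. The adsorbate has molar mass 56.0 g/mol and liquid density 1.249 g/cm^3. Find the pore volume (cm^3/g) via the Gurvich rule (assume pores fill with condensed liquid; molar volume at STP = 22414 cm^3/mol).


Moles adsorbed n = V_ads / 22414 = 219.6 / 22414 = 9.797448e-03 mol
Liquid volume V_liq = n * M / rho_liq = 9.797448e-03 * 56.0 / 1.249 = 0.43928 cm^3
Specific pore volume V_pore = V_liq / m_sample = 0.43928 / 2.76
V_pore = 0.1592 cm^3/g

0.1592


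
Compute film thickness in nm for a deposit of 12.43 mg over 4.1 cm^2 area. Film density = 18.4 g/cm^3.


Convert: m = 12.43 mg = 1.2430e-05 kg, A = 4.1 cm^2 = 4.1000e-04 m^2, rho = 18.4 g/cm^3 = 18400 kg/m^3
t = m / (A * rho)
t = 1.2430e-05 / (4.1000e-04 * 18400)
t = 1.6477e-06 m = 1647.7 nm

1647.7


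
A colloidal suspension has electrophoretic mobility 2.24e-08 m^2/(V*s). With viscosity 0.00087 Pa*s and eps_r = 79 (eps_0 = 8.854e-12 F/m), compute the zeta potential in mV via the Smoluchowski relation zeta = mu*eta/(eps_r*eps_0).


Smoluchowski equation: zeta = mu * eta / (eps_r * eps_0)
zeta = 2.24e-08 * 0.00087 / (79 * 8.854e-12)
zeta = 0.027861 V = 27.86 mV

27.86


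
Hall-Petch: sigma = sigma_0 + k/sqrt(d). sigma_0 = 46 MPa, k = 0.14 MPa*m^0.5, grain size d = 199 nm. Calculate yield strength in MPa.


d = 199 nm = 1.99e-07 m
sqrt(d) = 0.0004460942
Hall-Petch contribution = k / sqrt(d) = 0.14 / 0.0004460942 = 313.8 MPa
sigma = sigma_0 + k/sqrt(d) = 46 + 313.8 = 359.8 MPa

359.8


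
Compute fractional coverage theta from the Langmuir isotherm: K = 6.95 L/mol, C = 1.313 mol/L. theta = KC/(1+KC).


Langmuir isotherm: theta = K*C / (1 + K*C)
K*C = 6.95 * 1.313 = 9.12535
theta = 9.12535 / (1 + 9.12535) = 9.12535 / 10.12535
theta = 0.9012

0.9012


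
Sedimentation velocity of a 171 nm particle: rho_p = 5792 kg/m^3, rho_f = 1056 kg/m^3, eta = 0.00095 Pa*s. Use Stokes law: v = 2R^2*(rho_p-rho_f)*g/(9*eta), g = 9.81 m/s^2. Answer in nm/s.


Radius R = 171/2 nm = 8.55e-08 m
Density difference = 5792 - 1056 = 4736 kg/m^3
v = 2 * R^2 * (rho_p - rho_f) * g / (9 * eta)
v = 2 * (8.55e-08)^2 * 4736 * 9.81 / (9 * 0.00095)
v = 7.94469e-08 m/s = 79.4469 nm/s

79.4469


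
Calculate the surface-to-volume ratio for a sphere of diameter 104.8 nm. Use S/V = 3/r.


Radius r = 104.8/2 = 52.4 nm
S/V = 3 / r = 3 / 52.4
S/V = 0.0573 nm^-1

0.0573


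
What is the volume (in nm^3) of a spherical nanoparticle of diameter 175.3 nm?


Radius r = 175.3/2 = 87.65 nm
Volume V = (4/3) * pi * r^3
V = (4/3) * pi * (87.65)^3
V = 2820618.63 nm^3

2820618.63


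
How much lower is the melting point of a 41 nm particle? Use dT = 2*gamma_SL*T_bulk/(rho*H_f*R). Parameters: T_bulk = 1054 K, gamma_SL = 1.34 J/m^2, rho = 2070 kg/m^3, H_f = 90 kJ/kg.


Radius R = 41/2 = 20.5 nm = 2.05e-08 m
Convert H_f = 90 kJ/kg = 90000 J/kg
dT = 2 * gamma_SL * T_bulk / (rho * H_f * R)
dT = 2 * 1.34 * 1054 / (2070 * 90000 * 2.05e-08)
dT = 739.6 K

739.6


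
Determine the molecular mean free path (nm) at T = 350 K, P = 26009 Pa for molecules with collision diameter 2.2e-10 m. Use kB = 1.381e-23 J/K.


Mean free path: lambda = kB*T / (sqrt(2) * pi * d^2 * P)
lambda = 1.381e-23 * 350 / (sqrt(2) * pi * (2.2e-10)^2 * 26009)
lambda = 8.64227e-07 m
lambda = 864.23 nm

864.23


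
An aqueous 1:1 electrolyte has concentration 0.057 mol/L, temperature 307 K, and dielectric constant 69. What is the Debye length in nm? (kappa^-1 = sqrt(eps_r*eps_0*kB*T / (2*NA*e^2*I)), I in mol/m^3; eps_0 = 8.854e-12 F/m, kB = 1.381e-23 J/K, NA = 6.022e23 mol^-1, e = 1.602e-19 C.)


Ionic strength I = 0.057 * 1^2 * 1000 = 57 mol/m^3
kappa^-1 = sqrt(69 * 8.854e-12 * 1.381e-23 * 307 / (2 * 6.022e23 * (1.602e-19)^2 * 57))
kappa^-1 = 1.212 nm

1.212


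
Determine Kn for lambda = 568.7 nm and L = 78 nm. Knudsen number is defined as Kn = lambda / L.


Knudsen number Kn = lambda / L
Kn = 568.7 / 78
Kn = 7.291

7.291


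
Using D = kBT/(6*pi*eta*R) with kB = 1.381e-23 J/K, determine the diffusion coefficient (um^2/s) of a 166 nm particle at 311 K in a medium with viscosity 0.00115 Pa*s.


Radius R = 166/2 = 83 nm = 8.3e-08 m
D = kB*T / (6*pi*eta*R)
D = 1.381e-23 * 311 / (6 * pi * 0.00115 * 8.3e-08)
D = 2.38714e-12 m^2/s = 2.387 um^2/s

2.387


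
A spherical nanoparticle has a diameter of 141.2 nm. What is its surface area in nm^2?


Radius r = 141.2/2 = 70.6 nm
Surface area SA = 4 * pi * r^2
SA = 4 * pi * (70.6)^2
SA = 62635.32 nm^2

62635.32


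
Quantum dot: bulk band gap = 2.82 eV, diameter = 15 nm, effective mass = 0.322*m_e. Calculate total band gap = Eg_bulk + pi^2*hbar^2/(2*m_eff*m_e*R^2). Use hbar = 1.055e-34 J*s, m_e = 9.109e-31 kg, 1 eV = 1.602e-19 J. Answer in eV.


Radius R = 15/2 nm = 7.5e-09 m
Confinement energy dE = pi^2 * hbar^2 / (2 * m_eff * m_e * R^2)
dE = pi^2 * (1.055e-34)^2 / (2 * 0.322 * 9.109e-31 * (7.5e-09)^2) J, divided by 1.602e-19 J/eV
dE = 0.0208 eV
Total band gap = E_g(bulk) + dE = 2.82 + 0.0208 = 2.8408 eV

2.8408


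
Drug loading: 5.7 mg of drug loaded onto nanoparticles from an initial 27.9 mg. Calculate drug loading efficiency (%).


Drug loading efficiency = (drug loaded / drug initial) * 100
DLE = 5.7 / 27.9 * 100
DLE = 0.2043 * 100
DLE = 20.43%

20.43


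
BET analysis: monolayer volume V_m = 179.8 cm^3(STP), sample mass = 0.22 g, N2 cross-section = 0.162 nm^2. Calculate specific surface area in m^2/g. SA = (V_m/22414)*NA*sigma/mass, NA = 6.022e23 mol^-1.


Number of moles in monolayer = V_m / 22414 = 179.8 / 22414 = 0.00802177
Number of molecules = moles * NA = 0.00802177 * 6.022e23
SA = molecules * sigma / mass
SA = (179.8 / 22414) * 6.022e23 * 0.162e-18 / 0.22
SA = 3557.2 m^2/g

3557.2


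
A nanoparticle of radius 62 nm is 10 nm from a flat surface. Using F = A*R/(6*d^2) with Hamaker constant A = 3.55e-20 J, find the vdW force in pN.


Convert to SI: R = 62 nm = 6.2e-08 m, d = 10 nm = 1e-08 m
F = A * R / (6 * d^2)
F = 3.55e-20 * 6.2e-08 / (6 * (1e-08)^2)
F = 3.66833e-12 N = 3.668 pN

3.668


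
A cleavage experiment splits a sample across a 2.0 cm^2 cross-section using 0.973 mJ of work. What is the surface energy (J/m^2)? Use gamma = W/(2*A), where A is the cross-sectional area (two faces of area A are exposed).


Convert: A = 2.0 cm^2 = 0.0002 m^2, W = 0.973 mJ = 0.000973 J
Cleaving exposes two faces of area A, so total new surface = 2*A and gamma = W / (2*A)
gamma = 0.000973 / (2 * 0.0002)
gamma = 2.433 J/m^2

2.433


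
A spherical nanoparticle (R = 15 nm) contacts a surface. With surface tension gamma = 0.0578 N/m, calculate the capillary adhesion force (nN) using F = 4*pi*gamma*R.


Convert radius: R = 15 nm = 1.5e-08 m
F = 4 * pi * gamma * R
F = 4 * pi * 0.0578 * 1.5e-08
F = 1.0895e-08 N = 10.895 nN

10.895


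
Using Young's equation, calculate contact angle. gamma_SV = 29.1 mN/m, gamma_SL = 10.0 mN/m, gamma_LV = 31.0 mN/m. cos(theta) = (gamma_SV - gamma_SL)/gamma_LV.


cos(theta) = (gamma_SV - gamma_SL) / gamma_LV
cos(theta) = (29.1 - 10.0) / 31.0
cos(theta) = 0.616129
theta = arccos(0.616129) = 51.97 degrees

51.97


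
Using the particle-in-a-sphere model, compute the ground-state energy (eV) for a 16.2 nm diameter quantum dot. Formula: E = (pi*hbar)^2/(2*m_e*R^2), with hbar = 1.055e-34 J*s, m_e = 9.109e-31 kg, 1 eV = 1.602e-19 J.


Radius R = 16.2/2 = 8.1 nm = 8.1e-09 m
E = (pi * 1.055e-34)^2 / (2 * 9.109e-31 * (8.1e-09)^2)
E(J) = 9.19039e-22
E = E(J) / 1.602e-19 = 0.0057 eV

0.0057


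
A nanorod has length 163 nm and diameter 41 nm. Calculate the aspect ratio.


Aspect ratio AR = length / diameter
AR = 163 / 41
AR = 3.98

3.98


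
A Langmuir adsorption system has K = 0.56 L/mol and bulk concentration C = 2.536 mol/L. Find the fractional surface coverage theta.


Langmuir isotherm: theta = K*C / (1 + K*C)
K*C = 0.56 * 2.536 = 1.42016
theta = 1.42016 / (1 + 1.42016) = 1.42016 / 2.42016
theta = 0.5868

0.5868


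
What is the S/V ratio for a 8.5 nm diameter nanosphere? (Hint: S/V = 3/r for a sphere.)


Radius r = 8.5/2 = 4.25 nm
S/V = 3 / r = 3 / 4.25
S/V = 0.7059 nm^-1

0.7059


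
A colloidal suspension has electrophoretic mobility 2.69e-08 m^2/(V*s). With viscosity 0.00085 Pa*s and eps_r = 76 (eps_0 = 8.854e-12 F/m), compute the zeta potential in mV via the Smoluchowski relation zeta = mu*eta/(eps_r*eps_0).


Smoluchowski equation: zeta = mu * eta / (eps_r * eps_0)
zeta = 2.69e-08 * 0.00085 / (76 * 8.854e-12)
zeta = 0.03398 V = 33.98 mV

33.98


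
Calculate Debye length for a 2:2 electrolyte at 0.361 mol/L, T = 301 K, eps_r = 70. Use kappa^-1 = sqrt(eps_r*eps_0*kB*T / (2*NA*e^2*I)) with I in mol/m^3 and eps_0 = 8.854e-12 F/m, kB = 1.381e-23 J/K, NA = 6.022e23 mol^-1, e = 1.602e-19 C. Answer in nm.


Ionic strength I = 0.361 * 2^2 * 1000 = 1444 mol/m^3
kappa^-1 = sqrt(70 * 8.854e-12 * 1.381e-23 * 301 / (2 * 6.022e23 * (1.602e-19)^2 * 1444))
kappa^-1 = 0.24 nm

0.24


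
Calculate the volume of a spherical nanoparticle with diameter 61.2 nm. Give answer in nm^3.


Radius r = 61.2/2 = 30.6 nm
Volume V = (4/3) * pi * r^3
V = (4/3) * pi * (30.6)^3
V = 120019.8 nm^3

120019.8


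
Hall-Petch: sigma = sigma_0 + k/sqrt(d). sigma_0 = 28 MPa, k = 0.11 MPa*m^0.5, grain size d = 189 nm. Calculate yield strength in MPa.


d = 189 nm = 1.89e-07 m
sqrt(d) = 0.0004347413
Hall-Petch contribution = k / sqrt(d) = 0.11 / 0.0004347413 = 253.0 MPa
sigma = sigma_0 + k/sqrt(d) = 28 + 253.0 = 281.0 MPa

281.0


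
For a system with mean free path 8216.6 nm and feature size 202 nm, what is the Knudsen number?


Knudsen number Kn = lambda / L
Kn = 8216.6 / 202
Kn = 40.6762

40.6762


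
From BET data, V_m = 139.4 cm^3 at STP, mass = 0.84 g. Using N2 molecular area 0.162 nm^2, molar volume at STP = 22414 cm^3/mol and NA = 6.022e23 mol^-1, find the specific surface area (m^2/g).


Number of moles in monolayer = V_m / 22414 = 139.4 / 22414 = 0.00621933
Number of molecules = moles * NA = 0.00621933 * 6.022e23
SA = molecules * sigma / mass
SA = (139.4 / 22414) * 6.022e23 * 0.162e-18 / 0.84
SA = 722.3 m^2/g

722.3
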